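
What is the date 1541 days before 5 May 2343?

February 14, 2339

−365 (one year) → May 5, 2342 (1176 left).
−365 (one year) → May 5, 2341 (811 left).
−365 (one year) → May 5, 2340 (446 left).
−366 (one year; includes Feb 29, 2340) → May 5, 2339 (80 left).
−5 → Apr 30, 2339 (end of Apr, 30 days; 75 left).
−30 → Mar 31, 2339 (end of Mar, 31 days; 45 left).
−31 → Feb 28, 2339 (end of Feb, 28 days; 14 left).
−14 → Feb 14, 2339.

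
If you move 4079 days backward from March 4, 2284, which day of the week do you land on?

Thursday

First find the weekday of Mar 4, 2284. Doomsday rule: the anchor day for the 2200s is Friday. For year 84: 84÷12 = 7 r 0, and 0÷4 = 0, so 7+0+0 = 7.
Friday + 7 ≡ Friday — that's 2284's doomsday.
In March the doomsday date is Mar 14.
Mar 4 is 10 days before Mar 14; 10 mod 7 = 3, so Friday − 3 = Tuesday.
4079 mod 7 = 5, so 4079 days before a Tuesday is Tuesday − 5 = Thursday.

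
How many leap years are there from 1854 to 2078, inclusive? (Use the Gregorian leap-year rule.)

55

Multiples of 4 in [1854,2078]: 56.
Of those, multiples of 100: 2 (not leap unless ÷400).
Multiples of 400: 1.
Leap years = 56 − 2 + 1 = 55.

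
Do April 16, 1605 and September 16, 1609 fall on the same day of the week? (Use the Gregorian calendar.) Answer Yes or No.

From Apr 16, 1605 to Sep 16, 1609 is 1614 days.
1614 mod 7 = 4, so they are different weekdays.
(Apr 16, 1605 is a Saturday; Sep 16, 1609 is a Wednesday.)

No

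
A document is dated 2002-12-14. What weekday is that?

Doomsday rule: the anchor day for the 2000s is Tuesday. For year 02: 2÷12 = 0 r 2, and 2÷4 = 0, so 0+2+0 = 2.
Tuesday + 2 ≡ Thursday — that's 2002's doomsday.
In December the doomsday date is Dec 12.
Dec 14 is 2 days after Dec 12; 2 mod 7 = 2, so Thursday + 2 = Saturday.

Saturday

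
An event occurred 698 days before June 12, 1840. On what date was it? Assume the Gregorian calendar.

July 15, 1838

−366 (one year; includes Feb 29, 1840) → Jun 12, 1839 (332 left).
−12 → May 31, 1839 (end of May, 31 days; 320 left).
−31 → Apr 30, 1839 (end of Apr, 30 days; 289 left).
−30 → Mar 31, 1839 (end of Mar, 31 days; 259 left).
−31 → Feb 28, 1839 (end of Feb, 28 days; 228 left).
−28 → Jan 31, 1839 (end of Jan, 31 days; 200 left).
−31 → Dec 31, 1838 (end of Dec, 31 days; 169 left).
−31 → Nov 30, 1838 (end of Nov, 30 days; 138 left).
−30 → Oct 31, 1838 (end of Oct, 31 days; 108 left).
−31 → Sep 30, 1838 (end of Sep, 30 days; 77 left).
−30 → Aug 31, 1838 (end of Aug, 31 days; 47 left).
−31 → Jul 31, 1838 (end of Jul, 31 days; 16 left).
−16 → Jul 15, 1838.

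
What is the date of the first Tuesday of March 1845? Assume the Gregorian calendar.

March 4, 1845

March 1, 1845 is a Saturday.
The first Tuesday is therefore March 4 (3 days later).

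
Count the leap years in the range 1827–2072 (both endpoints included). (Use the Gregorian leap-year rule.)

Multiples of 4 in [1827,2072]: 62.
Of those, multiples of 100: 2 (not leap unless ÷400).
Multiples of 400: 1.
Leap years = 62 − 2 + 1 = 61.

61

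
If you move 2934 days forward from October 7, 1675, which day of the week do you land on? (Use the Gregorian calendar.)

Tuesday

Oct 7, 1675 is a Monday.
2934 mod 7 = 1, so 2934 days after a Monday is Monday + 1 = Tuesday.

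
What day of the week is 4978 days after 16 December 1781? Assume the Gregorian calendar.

Monday

First find the weekday of Dec 16, 1781. Doomsday rule: the anchor day for the 1700s is Sunday. For year 81: 81÷12 = 6 r 9, and 9÷4 = 2, so 6+9+2 = 17.
Sunday + 17 ≡ Wednesday — that's 1781's doomsday.
In December the doomsday date is Dec 12.
Dec 16 is 4 days after Dec 12; 4 mod 7 = 4, so Wednesday + 4 = Sunday.
4978 mod 7 = 1, so 4978 days after a Sunday is Sunday + 1 = Monday.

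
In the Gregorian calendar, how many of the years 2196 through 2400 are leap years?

Multiples of 4 in [2196,2400]: 52.
Of those, multiples of 100: 3 (not leap unless ÷400).
Multiples of 400: 1.
Leap years = 52 − 3 + 1 = 50.

50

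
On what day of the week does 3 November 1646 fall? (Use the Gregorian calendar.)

Doomsday rule: the anchor day for the 1600s is Tuesday. For year 46: 46÷12 = 3 r 10, and 10÷4 = 2, so 3+10+2 = 15.
Tuesday + 15 ≡ Wednesday — that's 1646's doomsday.
In November the doomsday date is Nov 7.
Nov 3 is 4 days before Nov 7; 4 mod 7 = 4, so Wednesday − 4 = Saturday.

Saturday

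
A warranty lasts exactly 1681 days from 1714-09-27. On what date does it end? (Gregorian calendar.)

May 5, 1719

+365 (one year) → Sep 27, 1715 (1316 left).
+366 (one year; includes Feb 29, 1716) → Sep 27, 1716 (950 left).
+365 (one year) → Sep 27, 1717 (585 left).
+365 (one year) → Sep 27, 1718 (220 left).
Sep has 30 days: +4 → Oct 1, 1718 (216 left).
Oct has 31 days: +31 → Nov 1, 1718 (185 left).
Nov has 30 days: +30 → Dec 1, 1718 (155 left).
Dec has 31 days: +31 → Jan 1, 1719 (124 left).
Jan has 31 days: +31 → Feb 1, 1719 (93 left).
Feb has 28 days: +28 → Mar 1, 1719 (65 left).
Mar has 31 days: +31 → Apr 1, 1719 (34 left).
Apr has 30 days: +30 → May 1, 1719 (4 left).
+4 → May 5, 1719.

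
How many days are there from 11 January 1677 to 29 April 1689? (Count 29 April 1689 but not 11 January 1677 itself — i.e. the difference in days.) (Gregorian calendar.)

Jan 11, 1677 → Jan 11, 1678: 365 days.
Jan 11, 1678 → Jan 11, 1679: 365 days.
Jan 11, 1679 → Jan 11, 1680: 365 days.
Jan 11, 1680 → Jan 11, 1681: 366 days (Feb 29, 1680 is in that span).
Jan 11, 1681 → Jan 11, 1682: 365 days.
Jan 11, 1682 → Jan 11, 1683: 365 days.
Jan 11, 1683 → Jan 11, 1684: 365 days.
Jan 11, 1684 → Jan 11, 1685: 366 days (Feb 29, 1684 is in that span).
Jan 11, 1685 → Jan 11, 1686: 365 days.
Jan 11, 1686 → Jan 11, 1687: 365 days.
Jan 11, 1687 → Jan 11, 1688: 365 days.
Jan 11, 1688 → Jan 11, 1689: 366 days (Feb 29, 1688 is in that span).
Jan 11, 1689 → Feb 11, 1689: 31 days (January has 31).
Feb 11, 1689 → Mar 11, 1689: 28 days (February has 28).
Mar 11, 1689 → Apr 11, 1689: 31 days (March has 31).
Apr 11, 1689 → Apr 29, 1689: 18 days.
Total: 4491 days.

4491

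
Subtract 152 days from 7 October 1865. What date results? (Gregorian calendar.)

May 8, 1865

−7 → Sep 30, 1865 (end of Sep, 30 days; 145 left).
−30 → Aug 31, 1865 (end of Aug, 31 days; 115 left).
−31 → Jul 31, 1865 (end of Jul, 31 days; 84 left).
−31 → Jun 30, 1865 (end of Jun, 30 days; 53 left).
−30 → May 31, 1865 (end of May, 31 days; 23 left).
−23 → May 8, 1865.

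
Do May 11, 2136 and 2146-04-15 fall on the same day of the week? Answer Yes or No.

Yes

From May 11, 2136 to Apr 15, 2146 is 3626 days.
3626 mod 7 = 0, so they are the same weekday.
(May 11, 2136 is a Friday; Apr 15, 2146 is a Friday.)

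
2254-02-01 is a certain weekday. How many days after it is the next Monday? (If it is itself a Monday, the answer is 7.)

5

Feb 1, 2254 is a Wednesday.
From Wednesday to the next Monday is 5 days.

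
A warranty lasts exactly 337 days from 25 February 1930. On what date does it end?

January 28, 1931

Feb has 28 days: +4 → Mar 1, 1930 (333 left).
Mar has 31 days: +31 → Apr 1, 1930 (302 left).
Apr has 30 days: +30 → May 1, 1930 (272 left).
May has 31 days: +31 → Jun 1, 1930 (241 left).
Jun has 30 days: +30 → Jul 1, 1930 (211 left).
Jul has 31 days: +31 → Aug 1, 1930 (180 left).
Aug has 31 days: +31 → Sep 1, 1930 (149 left).
Sep has 30 days: +30 → Oct 1, 1930 (119 left).
Oct has 31 days: +31 → Nov 1, 1930 (88 left).
Nov has 30 days: +30 → Dec 1, 1930 (58 left).
Dec has 31 days: +31 → Jan 1, 1931 (27 left).
+27 → Jan 28, 1931.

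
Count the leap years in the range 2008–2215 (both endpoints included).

Multiples of 4 in [2008,2215]: 52.
Of those, multiples of 100: 2 (not leap unless ÷400).
Multiples of 400: 0.
Leap years = 52 − 2 + 0 = 50.

50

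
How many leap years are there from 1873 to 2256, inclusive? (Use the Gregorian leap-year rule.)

93

Multiples of 4 in [1873,2256]: 96.
Of those, multiples of 100: 4 (not leap unless ÷400).
Multiples of 400: 1.
Leap years = 96 − 4 + 1 = 93.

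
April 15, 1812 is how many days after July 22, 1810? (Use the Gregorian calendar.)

Jul 22, 1810 → Jul 22, 1811: 365 days.
Jul 22, 1811 → Aug 22, 1811: 31 days (July has 31).
Aug 22, 1811 → Sep 22, 1811: 31 days (August has 31).
Sep 22, 1811 → Oct 22, 1811: 30 days (September has 30).
Oct 22, 1811 → Nov 22, 1811: 31 days (October has 31).
Nov 22, 1811 → Dec 22, 1811: 30 days (November has 30).
Dec 22, 1811 → Jan 22, 1812: 31 days (December has 31).
Jan 22, 1812 → Feb 22, 1812: 31 days (January has 31).
Feb 22, 1812 → Mar 22, 1812: 29 days (February has 29).
Mar 22, 1812 → Apr 15, 1812: 24 days.
Total: 633 days.

633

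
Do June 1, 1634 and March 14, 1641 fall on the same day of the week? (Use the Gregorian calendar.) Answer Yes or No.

Yes

From Jun 1, 1634 to Mar 14, 1641 is 2478 days.
2478 mod 7 = 0, so they are the same weekday.
(Jun 1, 1634 is a Thursday; Mar 14, 1641 is a Thursday.)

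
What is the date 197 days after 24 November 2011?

Nov has 30 days: +7 → Dec 1, 2011 (190 left).
Dec has 31 days: +31 → Jan 1, 2012 (159 left).
Jan has 31 days: +31 → Feb 1, 2012 (128 left).
Feb has 29 days: +29 → Mar 1, 2012 (99 left).
Mar has 31 days: +31 → Apr 1, 2012 (68 left).
Apr has 30 days: +30 → May 1, 2012 (38 left).
May has 31 days: +31 → Jun 1, 2012 (7 left).
+7 → Jun 8, 2012.

June 8, 2012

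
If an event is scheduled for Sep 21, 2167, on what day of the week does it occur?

Monday

Doomsday rule: the anchor day for the 2100s is Sunday. For year 67: 67÷12 = 5 r 7, and 7÷4 = 1, so 5+7+1 = 13.
Sunday + 13 ≡ Saturday — that's 2167's doomsday.
In September the doomsday date is Sep 5.
Sep 21 is 16 days after Sep 5; 16 mod 7 = 2, so Saturday + 2 = Monday.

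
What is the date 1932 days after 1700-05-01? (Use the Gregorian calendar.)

August 15, 1705

+365 (one year) → May 1, 1701 (1567 left).
+365 (one year) → May 1, 1702 (1202 left).
+365 (one year) → May 1, 1703 (837 left).
+366 (one year; includes Feb 29, 1704) → May 1, 1704 (471 left).
+365 (one year) → May 1, 1705 (106 left).
May has 31 days: +31 → Jun 1, 1705 (75 left).
Jun has 30 days: +30 → Jul 1, 1705 (45 left).
Jul has 31 days: +31 → Aug 1, 1705 (14 left).
+14 → Aug 15, 1705.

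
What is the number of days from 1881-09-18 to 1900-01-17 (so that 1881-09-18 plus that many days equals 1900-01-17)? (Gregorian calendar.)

6695

Sep 18, 1881 → Sep 18, 1882: 365 days.
Sep 18, 1882 → Sep 18, 1883: 365 days.
Sep 18, 1883 → Sep 18, 1884: 366 days (Feb 29, 1884 is in that span).
Sep 18, 1884 → Sep 18, 1885: 365 days.
Sep 18, 1885 → Sep 18, 1886: 365 days.
Sep 18, 1886 → Sep 18, 1887: 365 days.
Sep 18, 1887 → Sep 18, 1888: 366 days (Feb 29, 1888 is in that span).
Sep 18, 1888 → Sep 18, 1889: 365 days.
Sep 18, 1889 → Sep 18, 1890: 365 days.
Sep 18, 1890 → Sep 18, 1891: 365 days.
Sep 18, 1891 → Sep 18, 1892: 366 days (Feb 29, 1892 is in that span).
Sep 18, 1892 → Sep 18, 1893: 365 days.
Sep 18, 1893 → Sep 18, 1894: 365 days.
Sep 18, 1894 → Sep 18, 1895: 365 days.
Sep 18, 1895 → Sep 18, 1896: 366 days (Feb 29, 1896 is in that span).
Sep 18, 1896 → Sep 18, 1897: 365 days.
Sep 18, 1897 → Sep 18, 1898: 365 days.
Sep 18, 1898 → Sep 18, 1899: 365 days.
Sep 18, 1899 → Oct 18, 1899: 30 days (September has 30).
Oct 18, 1899 → Nov 18, 1899: 31 days (October has 31).
Nov 18, 1899 → Dec 18, 1899: 30 days (November has 30).
Dec 18, 1899 → Jan 17, 1900: 30 days.
Total: 6695 days.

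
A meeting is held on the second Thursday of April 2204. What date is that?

April 1, 2204 is a Sunday.
The first Thursday is therefore April 5 (4 days later).
The second Thursday is 5 + 1×7 = April 12.

April 12, 2204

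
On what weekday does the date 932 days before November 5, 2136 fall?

Nov 5, 2136 is a Monday.
932 mod 7 = 1, so 932 days before a Monday is Monday − 1 = Sunday.

Sunday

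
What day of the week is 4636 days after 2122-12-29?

First find the weekday of Dec 29, 2122. Doomsday rule: the anchor day for the 2100s is Sunday. For year 22: 22÷12 = 1 r 10, and 10÷4 = 2, so 1+10+2 = 13.
Sunday + 13 ≡ Saturday — that's 2122's doomsday.
In December the doomsday date is Dec 12.
Dec 29 is 17 days after Dec 12; 17 mod 7 = 3, so Saturday + 3 = Tuesday.
4636 mod 7 = 2, so 4636 days after a Tuesday is Tuesday + 2 = Thursday.

Thursday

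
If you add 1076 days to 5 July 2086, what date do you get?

June 15, 2089

+365 (one year) → Jul 5, 2087 (711 left).
+366 (one year; includes Feb 29, 2088) → Jul 5, 2088 (345 left).
Jul has 31 days: +27 → Aug 1, 2088 (318 left).
Aug has 31 days: +31 → Sep 1, 2088 (287 left).
Sep has 30 days: +30 → Oct 1, 2088 (257 left).
Oct has 31 days: +31 → Nov 1, 2088 (226 left).
Nov has 30 days: +30 → Dec 1, 2088 (196 left).
Dec has 31 days: +31 → Jan 1, 2089 (165 left).
Jan has 31 days: +31 → Feb 1, 2089 (134 left).
Feb has 28 days: +28 → Mar 1, 2089 (106 left).
Mar has 31 days: +31 → Apr 1, 2089 (75 left).
Apr has 30 days: +30 → May 1, 2089 (45 left).
May has 31 days: +31 → Jun 1, 2089 (14 left).
+14 → Jun 15, 2089.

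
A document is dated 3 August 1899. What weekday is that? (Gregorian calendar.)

Thursday

Doomsday rule: the anchor day for the 1800s is Friday. For year 99: 99÷12 = 8 r 3, and 3÷4 = 0, so 8+3+0 = 11.
Friday + 11 ≡ Tuesday — that's 1899's doomsday.
In August the doomsday date is Aug 8.
Aug 3 is 5 days before Aug 8; 5 mod 7 = 5, so Tuesday − 5 = Thursday.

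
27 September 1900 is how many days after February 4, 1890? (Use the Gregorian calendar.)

Feb 4, 1890 → Feb 4, 1891: 365 days.
Feb 4, 1891 → Feb 4, 1892: 365 days.
Feb 4, 1892 → Feb 4, 1893: 366 days (Feb 29, 1892 is in that span).
Feb 4, 1893 → Feb 4, 1894: 365 days.
Feb 4, 1894 → Feb 4, 1895: 365 days.
Feb 4, 1895 → Feb 4, 1896: 365 days.
Feb 4, 1896 → Feb 4, 1897: 366 days (Feb 29, 1896 is in that span).
Feb 4, 1897 → Feb 4, 1898: 365 days.
Feb 4, 1898 → Feb 4, 1899: 365 days.
Feb 4, 1899 → Feb 4, 1900: 365 days.
Feb 4, 1900 → Mar 4, 1900: 28 days (February has 28).
Mar 4, 1900 → Apr 4, 1900: 31 days (March has 31).
Apr 4, 1900 → May 4, 1900: 30 days (April has 30).
May 4, 1900 → Jun 4, 1900: 31 days (May has 31).
Jun 4, 1900 → Jul 4, 1900: 30 days (June has 30).
Jul 4, 1900 → Aug 4, 1900: 31 days (July has 31).
Aug 4, 1900 → Sep 4, 1900: 31 days (August has 31).
Sep 4, 1900 → Sep 27, 1900: 23 days.
Total: 3887 days.

3887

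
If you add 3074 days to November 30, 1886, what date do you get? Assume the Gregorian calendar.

May 1, 1895

+365 (one year) → Nov 30, 1887 (2709 left).
+366 (one year; includes Feb 29, 1888) → Nov 30, 1888 (2343 left).
+365 (one year) → Nov 30, 1889 (1978 left).
+365 (one year) → Nov 30, 1890 (1613 left).
+365 (one year) → Nov 30, 1891 (1248 left).
+366 (one year; includes Feb 29, 1892) → Nov 30, 1892 (882 left).
+365 (one year) → Nov 30, 1893 (517 left).
+365 (one year) → Nov 30, 1894 (152 left).
Nov has 30 days: +1 → Dec 1, 1894 (151 left).
Dec has 31 days: +31 → Jan 1, 1895 (120 left).
Jan has 31 days: +31 → Feb 1, 1895 (89 left).
Feb has 28 days: +28 → Mar 1, 1895 (61 left).
Mar has 31 days: +31 → Apr 1, 1895 (30 left).
Apr has 30 days: +30 → May 1, 1895 (0 left).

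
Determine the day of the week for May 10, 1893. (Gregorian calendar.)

Doomsday rule: the anchor day for the 1800s is Friday. For year 93: 93÷12 = 7 r 9, and 9÷4 = 2, so 7+9+2 = 18.
Friday + 18 ≡ Tuesday — that's 1893's doomsday.
In May the doomsday date is May 9.
May 10 is 1 day after May 9; 1 mod 7 = 1, so Tuesday + 1 = Wednesday.

Wednesday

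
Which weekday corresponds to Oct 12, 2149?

Doomsday rule: the anchor day for the 2100s is Sunday. For year 49: 49÷12 = 4 r 1, and 1÷4 = 0, so 4+1+0 = 5.
Sunday + 5 ≡ Friday — that's 2149's doomsday.
In October the doomsday date is Oct 10.
Oct 12 is 2 days after Oct 10; 2 mod 7 = 2, so Friday + 2 = Sunday.

Sunday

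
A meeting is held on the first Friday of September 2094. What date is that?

September 3, 2094

September 1, 2094 is a Wednesday.
The first Friday is therefore September 3 (2 days later).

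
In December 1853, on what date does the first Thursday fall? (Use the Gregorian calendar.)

December 1, 1853 is a Thursday.
The first Thursday is therefore December 1 (same day).

December 1, 1853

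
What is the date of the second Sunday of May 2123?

May 1, 2123 is a Saturday.
The first Sunday is therefore May 2 (1 days later).
The second Sunday is 2 + 1×7 = May 9.

May 9, 2123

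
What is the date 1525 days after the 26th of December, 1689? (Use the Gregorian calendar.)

February 28, 1694

+365 (one year) → Dec 26, 1690 (1160 left).
+365 (one year) → Dec 26, 1691 (795 left).
+366 (one year; includes Feb 29, 1692) → Dec 26, 1692 (429 left).
+365 (one year) → Dec 26, 1693 (64 left).
Dec has 31 days: +6 → Jan 1, 1694 (58 left).
Jan has 31 days: +31 → Feb 1, 1694 (27 left).
+27 → Feb 28, 1694.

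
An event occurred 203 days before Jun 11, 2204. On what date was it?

−11 → May 31, 2204 (end of May, 31 days; 192 left).
−31 → Apr 30, 2204 (end of Apr, 30 days; 161 left).
−30 → Mar 31, 2204 (end of Mar, 31 days; 131 left).
−31 → Feb 29, 2204 (end of Feb, 29 days; 100 left).
−29 → Jan 31, 2204 (end of Jan, 31 days; 71 left).
−31 → Dec 31, 2203 (end of Dec, 31 days; 40 left).
−31 → Nov 30, 2203 (end of Nov, 30 days; 9 left).
−9 → Nov 21, 2203.

November 21, 2203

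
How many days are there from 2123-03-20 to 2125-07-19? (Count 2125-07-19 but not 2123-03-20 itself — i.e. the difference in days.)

Mar 20, 2123 → Mar 20, 2124: 366 days (Feb 29, 2124 is in that span).
Mar 20, 2124 → Mar 20, 2125: 365 days.
Mar 20, 2125 → Apr 20, 2125: 31 days (March has 31).
Apr 20, 2125 → May 20, 2125: 30 days (April has 30).
May 20, 2125 → Jun 20, 2125: 31 days (May has 31).
Jun 20, 2125 → Jul 19, 2125: 29 days.
Total: 852 days.

852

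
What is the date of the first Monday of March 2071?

March 1, 2071 is a Sunday.
The first Monday is therefore March 2 (1 days later).

March 2, 2071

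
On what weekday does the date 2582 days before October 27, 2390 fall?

Sunday

First find the weekday of Oct 27, 2390. Doomsday rule: the anchor day for the 2300s is Wednesday. For year 90: 90÷12 = 7 r 6, and 6÷4 = 1, so 7+6+1 = 14.
Wednesday + 14 ≡ Wednesday — that's 2390's doomsday.
In October the doomsday date is Oct 10.
Oct 27 is 17 days after Oct 10; 17 mod 7 = 3, so Wednesday + 3 = Saturday.
2582 mod 7 = 6, so 2582 days before a Saturday is Saturday − 6 = Sunday.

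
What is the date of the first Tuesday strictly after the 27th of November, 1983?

November 29, 1983

Nov 27, 1983 is a Sunday.
From Sunday to the next Tuesday is 2 days.
Nov 27, 1983 + 2 = Nov 29, 1983.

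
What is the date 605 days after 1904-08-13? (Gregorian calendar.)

April 10, 1906

+365 (one year) → Aug 13, 1905 (240 left).
Aug has 31 days: +19 → Sep 1, 1905 (221 left).
Sep has 30 days: +30 → Oct 1, 1905 (191 left).
Oct has 31 days: +31 → Nov 1, 1905 (160 left).
Nov has 30 days: +30 → Dec 1, 1905 (130 left).
Dec has 31 days: +31 → Jan 1, 1906 (99 left).
Jan has 31 days: +31 → Feb 1, 1906 (68 left).
Feb has 28 days: +28 → Mar 1, 1906 (40 left).
Mar has 31 days: +31 → Apr 1, 1906 (9 left).
+9 → Apr 10, 1906.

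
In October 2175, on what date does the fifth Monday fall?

October 1, 2175 is a Sunday.
The first Monday is therefore October 2 (1 days later).
The fifth Monday is 2 + 4×7 = October 30.

October 30, 2175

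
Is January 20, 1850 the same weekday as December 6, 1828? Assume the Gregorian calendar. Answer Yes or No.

From Dec 6, 1828 to Jan 20, 1850 is 7715 days.
7715 mod 7 = 1, so they are different weekdays.
(Dec 6, 1828 is a Saturday; Jan 20, 1850 is a Sunday.)

No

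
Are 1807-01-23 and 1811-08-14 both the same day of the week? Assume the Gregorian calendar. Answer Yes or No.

No

From Jan 23, 1807 to Aug 14, 1811 is 1664 days.
1664 mod 7 = 5, so they are different weekdays.
(Jan 23, 1807 is a Friday; Aug 14, 1811 is a Wednesday.)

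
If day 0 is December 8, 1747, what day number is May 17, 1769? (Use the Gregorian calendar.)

Dec 8, 1747 → Dec 8, 1748: 366 days (Feb 29, 1748 is in that span).
Dec 8, 1748 → Dec 8, 1749: 365 days.
Dec 8, 1749 → Dec 8, 1750: 365 days.
Dec 8, 1750 → Dec 8, 1751: 365 days.
Dec 8, 1751 → Dec 8, 1752: 366 days (Feb 29, 1752 is in that span).
Dec 8, 1752 → Dec 8, 1753: 365 days.
Dec 8, 1753 → Dec 8, 1754: 365 days.
Dec 8, 1754 → Dec 8, 1755: 365 days.
Dec 8, 1755 → Dec 8, 1756: 366 days (Feb 29, 1756 is in that span).
Dec 8, 1756 → Dec 8, 1757: 365 days.
Dec 8, 1757 → Dec 8, 1758: 365 days.
Dec 8, 1758 → Dec 8, 1759: 365 days.
Dec 8, 1759 → Dec 8, 1760: 366 days (Feb 29, 1760 is in that span).
Dec 8, 1760 → Dec 8, 1761: 365 days.
Dec 8, 1761 → Dec 8, 1762: 365 days.
Dec 8, 1762 → Dec 8, 1763: 365 days.
Dec 8, 1763 → Dec 8, 1764: 366 days (Feb 29, 1764 is in that span).
Dec 8, 1764 → Dec 8, 1765: 365 days.
Dec 8, 1765 → Dec 8, 1766: 365 days.
Dec 8, 1766 → Dec 8, 1767: 365 days.
Dec 8, 1767 → Dec 8, 1768: 366 days (Feb 29, 1768 is in that span).
Dec 8, 1768 → Jan 8, 1769: 31 days (December has 31).
Jan 8, 1769 → Feb 8, 1769: 31 days (January has 31).
Feb 8, 1769 → Mar 8, 1769: 28 days (February has 28).
Mar 8, 1769 → Apr 8, 1769: 31 days (March has 31).
Apr 8, 1769 → May 8, 1769: 30 days (April has 30).
May 8, 1769 → May 17, 1769: 9 days.
Total: 7831 days.

7831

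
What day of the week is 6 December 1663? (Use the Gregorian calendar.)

Thursday

Doomsday rule: the anchor day for the 1600s is Tuesday. For year 63: 63÷12 = 5 r 3, and 3÷4 = 0, so 5+3+0 = 8.
Tuesday + 8 ≡ Wednesday — that's 1663's doomsday.
In December the doomsday date is Dec 12.
Dec 6 is 6 days before Dec 12; 6 mod 7 = 6, so Wednesday − 6 = Thursday.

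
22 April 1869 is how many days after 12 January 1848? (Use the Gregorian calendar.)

Jan 12, 1848 → Jan 12, 1849: 366 days (Feb 29, 1848 is in that span).
Jan 12, 1849 → Jan 12, 1850: 365 days.
Jan 12, 1850 → Jan 12, 1851: 365 days.
Jan 12, 1851 → Jan 12, 1852: 365 days.
Jan 12, 1852 → Jan 12, 1853: 366 days (Feb 29, 1852 is in that span).
Jan 12, 1853 → Jan 12, 1854: 365 days.
Jan 12, 1854 → Jan 12, 1855: 365 days.
Jan 12, 1855 → Jan 12, 1856: 365 days.
Jan 12, 1856 → Jan 12, 1857: 366 days (Feb 29, 1856 is in that span).
Jan 12, 1857 → Jan 12, 1858: 365 days.
Jan 12, 1858 → Jan 12, 1859: 365 days.
Jan 12, 1859 → Jan 12, 1860: 365 days.
Jan 12, 1860 → Jan 12, 1861: 366 days (Feb 29, 1860 is in that span).
Jan 12, 1861 → Jan 12, 1862: 365 days.
Jan 12, 1862 → Jan 12, 1863: 365 days.
Jan 12, 1863 → Jan 12, 1864: 365 days.
Jan 12, 1864 → Jan 12, 1865: 366 days (Feb 29, 1864 is in that span).
Jan 12, 1865 → Jan 12, 1866: 365 days.
Jan 12, 1866 → Jan 12, 1867: 365 days.
Jan 12, 1867 → Jan 12, 1868: 365 days.
Jan 12, 1868 → Jan 12, 1869: 366 days (Feb 29, 1868 is in that span).
Jan 12, 1869 → Feb 12, 1869: 31 days (January has 31).
Feb 12, 1869 → Mar 12, 1869: 28 days (February has 28).
Mar 12, 1869 → Apr 12, 1869: 31 days (March has 31).
Apr 12, 1869 → Apr 22, 1869: 10 days.
Total: 7771 days.

7771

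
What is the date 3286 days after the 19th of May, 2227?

+366 (one year; includes Feb 29, 2228) → May 19, 2228 (2920 left).
+365 (one year) → May 19, 2229 (2555 left).
+365 (one year) → May 19, 2230 (2190 left).
+365 (one year) → May 19, 2231 (1825 left).
+366 (one year; includes Feb 29, 2232) → May 19, 2232 (1459 left).
+365 (one year) → May 19, 2233 (1094 left).
+365 (one year) → May 19, 2234 (729 left).
+365 (one year) → May 19, 2235 (364 left).
May has 31 days: +13 → Jun 1, 2235 (351 left).
Jun has 30 days: +30 → Jul 1, 2235 (321 left).
Jul has 31 days: +31 → Aug 1, 2235 (290 left).
Aug has 31 days: +31 → Sep 1, 2235 (259 left).
Sep has 30 days: +30 → Oct 1, 2235 (229 left).
Oct has 31 days: +31 → Nov 1, 2235 (198 left).
Nov has 30 days: +30 → Dec 1, 2235 (168 left).
Dec has 31 days: +31 → Jan 1, 2236 (137 left).
Jan has 31 days: +31 → Feb 1, 2236 (106 left).
Feb has 29 days: +29 → Mar 1, 2236 (77 left).
Mar has 31 days: +31 → Apr 1, 2236 (46 left).
Apr has 30 days: +30 → May 1, 2236 (16 left).
+16 → May 17, 2236.

May 17, 2236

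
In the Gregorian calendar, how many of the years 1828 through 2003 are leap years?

Multiples of 4 in [1828,2003]: 44.
Of those, multiples of 100: 2 (not leap unless ÷400).
Multiples of 400: 1.
Leap years = 44 − 2 + 1 = 43.

43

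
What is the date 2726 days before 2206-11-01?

May 15, 2199

−365 (one year) → Nov 1, 2205 (2361 left).
−365 (one year) → Nov 1, 2204 (1996 left).
−366 (one year; includes Feb 29, 2204) → Nov 1, 2203 (1630 left).
−365 (one year) → Nov 1, 2202 (1265 left).
−365 (one year) → Nov 1, 2201 (900 left).
−365 (one year) → Nov 1, 2200 (535 left).
−365 (one year) → Nov 1, 2199 (170 left).
−1 → Oct 31, 2199 (end of Oct, 31 days; 169 left).
−31 → Sep 30, 2199 (end of Sep, 30 days; 138 left).
−30 → Aug 31, 2199 (end of Aug, 31 days; 108 left).
−31 → Jul 31, 2199 (end of Jul, 31 days; 77 left).
−31 → Jun 30, 2199 (end of Jun, 30 days; 46 left).
−30 → May 31, 2199 (end of May, 31 days; 16 left).
−16 → May 15, 2199.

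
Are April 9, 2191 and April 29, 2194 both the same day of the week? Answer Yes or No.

From Apr 9, 2191 to Apr 29, 2194 is 1116 days.
1116 mod 7 = 3, so they are different weekdays.
(Apr 9, 2191 is a Saturday; Apr 29, 2194 is a Tuesday.)

No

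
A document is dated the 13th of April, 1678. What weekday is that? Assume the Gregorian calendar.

Wednesday

Doomsday rule: the anchor day for the 1600s is Tuesday. For year 78: 78÷12 = 6 r 6, and 6÷4 = 1, so 6+6+1 = 13.
Tuesday + 13 ≡ Monday — that's 1678's doomsday.
In April the doomsday date is Apr 4.
Apr 13 is 9 days after Apr 4; 9 mod 7 = 2, so Monday + 2 = Wednesday.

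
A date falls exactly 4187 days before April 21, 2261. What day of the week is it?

Saturday

First find the weekday of Apr 21, 2261. Doomsday rule: the anchor day for the 2200s is Friday. For year 61: 61÷12 = 5 r 1, and 1÷4 = 0, so 5+1+0 = 6.
Friday + 6 ≡ Thursday — that's 2261's doomsday.
In April the doomsday date is Apr 4.
Apr 21 is 17 days after Apr 4; 17 mod 7 = 3, so Thursday + 3 = Sunday.
4187 mod 7 = 1, so 4187 days before a Sunday is Sunday − 1 = Saturday.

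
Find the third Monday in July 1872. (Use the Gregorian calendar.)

July 15, 1872

July 1, 1872 is a Monday.
The first Monday is therefore July 1 (same day).
The third Monday is 1 + 2×7 = July 15.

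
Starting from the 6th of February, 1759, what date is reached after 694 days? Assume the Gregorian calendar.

December 31, 1760

+365 (one year) → Feb 6, 1760 (329 left).
Feb has 29 days: +24 → Mar 1, 1760 (305 left).
Mar has 31 days: +31 → Apr 1, 1760 (274 left).
Apr has 30 days: +30 → May 1, 1760 (244 left).
May has 31 days: +31 → Jun 1, 1760 (213 left).
Jun has 30 days: +30 → Jul 1, 1760 (183 left).
Jul has 31 days: +31 → Aug 1, 1760 (152 left).
Aug has 31 days: +31 → Sep 1, 1760 (121 left).
Sep has 30 days: +30 → Oct 1, 1760 (91 left).
Oct has 31 days: +31 → Nov 1, 1760 (60 left).
Nov has 30 days: +30 → Dec 1, 1760 (30 left).
+30 → Dec 31, 1760.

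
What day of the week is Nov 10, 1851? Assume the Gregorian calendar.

Doomsday rule: the anchor day for the 1800s is Friday. For year 51: 51÷12 = 4 r 3, and 3÷4 = 0, so 4+3+0 = 7.
Friday + 7 ≡ Friday — that's 1851's doomsday.
In November the doomsday date is Nov 7.
Nov 10 is 3 days after Nov 7; 3 mod 7 = 3, so Friday + 3 = Monday.

Monday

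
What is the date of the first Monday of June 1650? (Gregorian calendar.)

June 6, 1650

June 1, 1650 is a Wednesday.
The first Monday is therefore June 6 (5 days later).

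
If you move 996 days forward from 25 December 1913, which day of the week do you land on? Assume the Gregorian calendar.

First find the weekday of Dec 25, 1913. Doomsday rule: the anchor day for the 1900s is Wednesday. For year 13: 13÷12 = 1 r 1, and 1÷4 = 0, so 1+1+0 = 2.
Wednesday + 2 ≡ Friday — that's 1913's doomsday.
In December the doomsday date is Dec 12.
Dec 25 is 13 days after Dec 12; 13 mod 7 = 6, so Friday + 6 = Thursday.
996 mod 7 = 2, so 996 days after a Thursday is Thursday + 2 = Saturday.

Saturday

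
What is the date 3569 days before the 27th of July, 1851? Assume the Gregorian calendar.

October 18, 1841

−365 (one year) → Jul 27, 1850 (3204 left).
−365 (one year) → Jul 27, 1849 (2839 left).
−365 (one year) → Jul 27, 1848 (2474 left).
−366 (one year; includes Feb 29, 1848) → Jul 27, 1847 (2108 left).
−365 (one year) → Jul 27, 1846 (1743 left).
−365 (one year) → Jul 27, 1845 (1378 left).
−365 (one year) → Jul 27, 1844 (1013 left).
−366 (one year; includes Feb 29, 1844) → Jul 27, 1843 (647 left).
−365 (one year) → Jul 27, 1842 (282 left).
−27 → Jun 30, 1842 (end of Jun, 30 days; 255 left).
−30 → May 31, 1842 (end of May, 31 days; 225 left).
−31 → Apr 30, 1842 (end of Apr, 30 days; 194 left).
−30 → Mar 31, 1842 (end of Mar, 31 days; 164 left).
−31 → Feb 28, 1842 (end of Feb, 28 days; 133 left).
−28 → Jan 31, 1842 (end of Jan, 31 days; 105 left).
−31 → Dec 31, 1841 (end of Dec, 31 days; 74 left).
−31 → Nov 30, 1841 (end of Nov, 30 days; 43 left).
−30 → Oct 31, 1841 (end of Oct, 31 days; 13 left).
−13 → Oct 18, 1841.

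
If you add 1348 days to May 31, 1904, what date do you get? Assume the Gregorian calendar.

February 8, 1908

+365 (one year) → May 31, 1905 (983 left).
+365 (one year) → May 31, 1906 (618 left).
+365 (one year) → May 31, 1907 (253 left).
May has 31 days: +1 → Jun 1, 1907 (252 left).
Jun has 30 days: +30 → Jul 1, 1907 (222 left).
Jul has 31 days: +31 → Aug 1, 1907 (191 left).
Aug has 31 days: +31 → Sep 1, 1907 (160 left).
Sep has 30 days: +30 → Oct 1, 1907 (130 left).
Oct has 31 days: +31 → Nov 1, 1907 (99 left).
Nov has 30 days: +30 → Dec 1, 1907 (69 left).
Dec has 31 days: +31 → Jan 1, 1908 (38 left).
Jan has 31 days: +31 → Feb 1, 1908 (7 left).
+7 → Feb 8, 1908.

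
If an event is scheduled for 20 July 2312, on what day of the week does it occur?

Saturday

Doomsday rule: the anchor day for the 2300s is Wednesday. For year 12: 12÷12 = 1 r 0, and 0÷4 = 0, so 1+0+0 = 1.
Wednesday + 1 ≡ Thursday — that's 2312's doomsday.
In July the doomsday date is Jul 11.
Jul 20 is 9 days after Jul 11; 9 mod 7 = 2, so Thursday + 2 = Saturday.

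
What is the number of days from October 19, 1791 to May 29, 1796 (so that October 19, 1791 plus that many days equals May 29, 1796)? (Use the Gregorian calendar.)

Oct 19, 1791 → Oct 19, 1792: 366 days (Feb 29, 1792 is in that span).
Oct 19, 1792 → Oct 19, 1793: 365 days.
Oct 19, 1793 → Oct 19, 1794: 365 days.
Oct 19, 1794 → Oct 19, 1795: 365 days.
Oct 19, 1795 → Nov 19, 1795: 31 days (October has 31).
Nov 19, 1795 → Dec 19, 1795: 30 days (November has 30).
Dec 19, 1795 → Jan 19, 1796: 31 days (December has 31).
Jan 19, 1796 → Feb 19, 1796: 31 days (January has 31).
Feb 19, 1796 → Mar 19, 1796: 29 days (February has 29).
Mar 19, 1796 → Apr 19, 1796: 31 days (March has 31).
Apr 19, 1796 → May 19, 1796: 30 days (April has 30).
May 19, 1796 → May 29, 1796: 10 days.
Total: 1684 days.

1684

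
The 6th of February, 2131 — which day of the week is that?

Doomsday rule: the anchor day for the 2100s is Sunday. For year 31: 31÷12 = 2 r 7, and 7÷4 = 1, so 2+7+1 = 10.
Sunday + 10 ≡ Wednesday — that's 2131's doomsday.
In February the doomsday date is Feb 28 (2131 is not a leap year).
Feb 6 is 22 days before Feb 28; 22 mod 7 = 1, so Wednesday − 1 = Tuesday.

Tuesday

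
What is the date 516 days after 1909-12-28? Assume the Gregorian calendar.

+365 (one year) → Dec 28, 1910 (151 left).
Dec has 31 days: +4 → Jan 1, 1911 (147 left).
Jan has 31 days: +31 → Feb 1, 1911 (116 left).
Feb has 28 days: +28 → Mar 1, 1911 (88 left).
Mar has 31 days: +31 → Apr 1, 1911 (57 left).
Apr has 30 days: +30 → May 1, 1911 (27 left).
+27 → May 28, 1911.

May 28, 1911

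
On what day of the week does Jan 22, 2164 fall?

Sunday

Doomsday rule: the anchor day for the 2100s is Sunday. For year 64: 64÷12 = 5 r 4, and 4÷4 = 1, so 5+4+1 = 10.
Sunday + 10 ≡ Wednesday — that's 2164's doomsday.
In January the doomsday date is Jan 4 (2164 is a leap year (divisible by 4)).
Jan 22 is 18 days after Jan 4; 18 mod 7 = 4, so Wednesday + 4 = Sunday.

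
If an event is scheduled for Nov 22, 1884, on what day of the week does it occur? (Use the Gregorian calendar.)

Doomsday rule: the anchor day for the 1800s is Friday. For year 84: 84÷12 = 7 r 0, and 0÷4 = 0, so 7+0+0 = 7.
Friday + 7 ≡ Friday — that's 1884's doomsday.
In November the doomsday date is Nov 7.
Nov 22 is 15 days after Nov 7; 15 mod 7 = 1, so Friday + 1 = Saturday.

Saturday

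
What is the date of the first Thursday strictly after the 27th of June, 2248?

June 29, 2248

Jun 27, 2248 is a Tuesday.
From Tuesday to the next Thursday is 2 days.
Jun 27, 2248 + 2 = Jun 29, 2248.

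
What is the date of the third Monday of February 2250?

February 1, 2250 is a Friday.
The first Monday is therefore February 4 (3 days later).
The third Monday is 4 + 2×7 = February 18.

February 18, 2250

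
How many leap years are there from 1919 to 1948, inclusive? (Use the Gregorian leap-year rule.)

8

Multiples of 4 in [1919,1948]: 8.
Of those, multiples of 100: 0 (not leap unless ÷400).
Multiples of 400: 0.
Leap years = 8 − 0 + 0 = 8.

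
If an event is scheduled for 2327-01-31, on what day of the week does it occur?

Doomsday rule: the anchor day for the 2300s is Wednesday. For year 27: 27÷12 = 2 r 3, and 3÷4 = 0, so 2+3+0 = 5.
Wednesday + 5 ≡ Monday — that's 2327's doomsday.
In January the doomsday date is Jan 3 (2327 is not a leap year).
Jan 31 is 28 days after Jan 3; 28 mod 7 = 0, so Monday + 0 = Monday.

Monday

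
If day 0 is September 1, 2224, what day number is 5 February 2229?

1618

Sep 1, 2224 → Sep 1, 2225: 365 days.
Sep 1, 2225 → Sep 1, 2226: 365 days.
Sep 1, 2226 → Sep 1, 2227: 365 days.
Sep 1, 2227 → Sep 1, 2228: 366 days (Feb 29, 2228 is in that span).
Sep 1, 2228 → Oct 1, 2228: 30 days (September has 30).
Oct 1, 2228 → Nov 1, 2228: 31 days (October has 31).
Nov 1, 2228 → Dec 1, 2228: 30 days (November has 30).
Dec 1, 2228 → Jan 1, 2229: 31 days (December has 31).
Jan 1, 2229 → Feb 1, 2229: 31 days (January has 31).
Feb 1, 2229 → Feb 5, 2229: 4 days.
Total: 1618 days.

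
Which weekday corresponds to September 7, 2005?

Wednesday

January 1, 2005 is a Saturday.
Jan 1, 2005 → Feb 1, 2005: 31 days (January has 31).
Feb 1, 2005 → Mar 1, 2005: 28 days (February has 28).
Mar 1, 2005 → Apr 1, 2005: 31 days (March has 31).
Apr 1, 2005 → May 1, 2005: 30 days (April has 30).
May 1, 2005 → Jun 1, 2005: 31 days (May has 31).
Jun 1, 2005 → Jul 1, 2005: 30 days (June has 30).
Jul 1, 2005 → Aug 1, 2005: 31 days (July has 31).
Aug 1, 2005 → Sep 1, 2005: 31 days (August has 31).
Sep 1, 2005 → Sep 7, 2005: 6 days.
Total: 249 days.
249 mod 7 = 4, so Saturday + 4 = Wednesday.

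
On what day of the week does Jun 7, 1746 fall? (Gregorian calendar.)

Doomsday rule: the anchor day for the 1700s is Sunday. For year 46: 46÷12 = 3 r 10, and 10÷4 = 2, so 3+10+2 = 15.
Sunday + 15 ≡ Monday — that's 1746's doomsday.
In June the doomsday date is Jun 6.
Jun 7 is 1 day after Jun 6; 1 mod 7 = 1, so Monday + 1 = Tuesday.

Tuesday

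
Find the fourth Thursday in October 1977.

October 1, 1977 is a Saturday.
The first Thursday is therefore October 6 (5 days later).
The fourth Thursday is 6 + 3×7 = October 27.

October 27, 1977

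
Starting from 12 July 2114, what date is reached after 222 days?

February 19, 2115

Jul has 31 days: +20 → Aug 1, 2114 (202 left).
Aug has 31 days: +31 → Sep 1, 2114 (171 left).
Sep has 30 days: +30 → Oct 1, 2114 (141 left).
Oct has 31 days: +31 → Nov 1, 2114 (110 left).
Nov has 30 days: +30 → Dec 1, 2114 (80 left).
Dec has 31 days: +31 → Jan 1, 2115 (49 left).
Jan has 31 days: +31 → Feb 1, 2115 (18 left).
+18 → Feb 19, 2115.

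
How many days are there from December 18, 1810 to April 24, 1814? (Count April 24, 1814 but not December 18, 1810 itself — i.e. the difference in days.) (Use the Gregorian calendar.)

1223

Dec 18, 1810 → Dec 18, 1811: 365 days.
Dec 18, 1811 → Dec 18, 1812: 366 days (Feb 29, 1812 is in that span).
Dec 18, 1812 → Dec 18, 1813: 365 days.
Dec 18, 1813 → Jan 18, 1814: 31 days (December has 31).
Jan 18, 1814 → Feb 18, 1814: 31 days (January has 31).
Feb 18, 1814 → Mar 18, 1814: 28 days (February has 28).
Mar 18, 1814 → Apr 18, 1814: 31 days (March has 31).
Apr 18, 1814 → Apr 24, 1814: 6 days.
Total: 1223 days.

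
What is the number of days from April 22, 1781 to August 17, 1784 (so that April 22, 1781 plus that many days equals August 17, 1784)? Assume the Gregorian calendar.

Apr 22, 1781 → Apr 22, 1782: 365 days.
Apr 22, 1782 → Apr 22, 1783: 365 days.
Apr 22, 1783 → Apr 22, 1784: 366 days (Feb 29, 1784 is in that span).
Apr 22, 1784 → May 22, 1784: 30 days (April has 30).
May 22, 1784 → Jun 22, 1784: 31 days (May has 31).
Jun 22, 1784 → Jul 22, 1784: 30 days (June has 30).
Jul 22, 1784 → Aug 17, 1784: 26 days.
Total: 1213 days.

1213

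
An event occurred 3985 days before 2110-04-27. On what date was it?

−365 (one year) → Apr 27, 2109 (3620 left).
−365 (one year) → Apr 27, 2108 (3255 left).
−366 (one year; includes Feb 29, 2108) → Apr 27, 2107 (2889 left).
−365 (one year) → Apr 27, 2106 (2524 left).
−365 (one year) → Apr 27, 2105 (2159 left).
−365 (one year) → Apr 27, 2104 (1794 left).
−366 (one year; includes Feb 29, 2104) → Apr 27, 2103 (1428 left).
−365 (one year) → Apr 27, 2102 (1063 left).
−365 (one year) → Apr 27, 2101 (698 left).
−365 (one year) → Apr 27, 2100 (333 left).
−27 → Mar 31, 2100 (end of Mar, 31 days; 306 left).
−31 → Feb 28, 2100 (end of Feb, 28 days; 275 left).
−28 → Jan 31, 2100 (end of Jan, 31 days; 247 left).
−31 → Dec 31, 2099 (end of Dec, 31 days; 216 left).
−31 → Nov 30, 2099 (end of Nov, 30 days; 185 left).
−30 → Oct 31, 2099 (end of Oct, 31 days; 155 left).
−31 → Sep 30, 2099 (end of Sep, 30 days; 124 left).
−30 → Aug 31, 2099 (end of Aug, 31 days; 94 left).
−31 → Jul 31, 2099 (end of Jul, 31 days; 63 left).
−31 → Jun 30, 2099 (end of Jun, 30 days; 32 left).
−30 → May 31, 2099 (end of May, 31 days; 2 left).
−2 → May 29, 2099.

May 29, 2099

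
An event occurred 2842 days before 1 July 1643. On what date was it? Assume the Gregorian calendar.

September 19, 1635

−365 (one year) → Jul 1, 1642 (2477 left).
−365 (one year) → Jul 1, 1641 (2112 left).
−365 (one year) → Jul 1, 1640 (1747 left).
−366 (one year; includes Feb 29, 1640) → Jul 1, 1639 (1381 left).
−365 (one year) → Jul 1, 1638 (1016 left).
−365 (one year) → Jul 1, 1637 (651 left).
−365 (one year) → Jul 1, 1636 (286 left).
−1 → Jun 30, 1636 (end of Jun, 30 days; 285 left).
−30 → May 31, 1636 (end of May, 31 days; 255 left).
−31 → Apr 30, 1636 (end of Apr, 30 days; 224 left).
−30 → Mar 31, 1636 (end of Mar, 31 days; 194 left).
−31 → Feb 29, 1636 (end of Feb, 29 days; 163 left).
−29 → Jan 31, 1636 (end of Jan, 31 days; 134 left).
−31 → Dec 31, 1635 (end of Dec, 31 days; 103 left).
−31 → Nov 30, 1635 (end of Nov, 30 days; 72 left).
−30 → Oct 31, 1635 (end of Oct, 31 days; 42 left).
−31 → Sep 30, 1635 (end of Sep, 30 days; 11 left).
−11 → Sep 19, 1635.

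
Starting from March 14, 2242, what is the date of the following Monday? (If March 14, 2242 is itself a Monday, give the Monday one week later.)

Mar 14, 2242 is a Monday.
From Monday to the next Monday is 7 days.
Mar 14, 2242 + 7 = Mar 21, 2242.

March 21, 2242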